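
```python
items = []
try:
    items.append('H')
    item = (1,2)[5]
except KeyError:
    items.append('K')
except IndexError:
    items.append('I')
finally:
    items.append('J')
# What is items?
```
['H', 'I', 'J']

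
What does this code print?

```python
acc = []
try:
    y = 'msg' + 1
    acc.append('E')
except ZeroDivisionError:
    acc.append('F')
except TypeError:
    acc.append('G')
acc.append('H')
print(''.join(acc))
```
GH

TypeError is caught by its specific handler, not ZeroDivisionError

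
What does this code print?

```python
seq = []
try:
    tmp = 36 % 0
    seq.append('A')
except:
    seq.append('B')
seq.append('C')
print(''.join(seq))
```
BC

Exception raised in try, caught by bare except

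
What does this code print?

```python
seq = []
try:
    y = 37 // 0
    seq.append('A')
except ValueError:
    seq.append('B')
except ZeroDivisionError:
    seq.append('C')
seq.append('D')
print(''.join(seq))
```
CD

ZeroDivisionError is caught by its specific handler, not ValueError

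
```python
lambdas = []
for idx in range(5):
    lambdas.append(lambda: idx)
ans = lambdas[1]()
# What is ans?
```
4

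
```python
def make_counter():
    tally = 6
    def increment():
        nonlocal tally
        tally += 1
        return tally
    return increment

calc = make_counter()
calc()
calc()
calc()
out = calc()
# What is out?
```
10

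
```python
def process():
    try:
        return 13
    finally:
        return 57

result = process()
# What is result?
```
57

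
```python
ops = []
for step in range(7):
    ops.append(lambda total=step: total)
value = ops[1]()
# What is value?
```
1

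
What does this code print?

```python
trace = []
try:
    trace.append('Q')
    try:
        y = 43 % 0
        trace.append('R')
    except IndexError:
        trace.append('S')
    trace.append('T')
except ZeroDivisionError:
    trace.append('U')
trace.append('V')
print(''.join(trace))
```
QUV

Inner handler doesn't match, propagates to outer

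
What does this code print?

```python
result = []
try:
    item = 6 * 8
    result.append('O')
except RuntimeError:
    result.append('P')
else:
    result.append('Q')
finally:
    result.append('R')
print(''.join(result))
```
OQR

else runs before finally when no exception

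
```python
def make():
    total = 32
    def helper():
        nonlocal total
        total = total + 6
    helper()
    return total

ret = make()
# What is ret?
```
38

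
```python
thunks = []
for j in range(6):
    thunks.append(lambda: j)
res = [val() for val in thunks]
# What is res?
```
[5, 5, 5, 5, 5, 5]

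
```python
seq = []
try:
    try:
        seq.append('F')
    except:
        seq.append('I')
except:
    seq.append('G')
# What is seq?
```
['F']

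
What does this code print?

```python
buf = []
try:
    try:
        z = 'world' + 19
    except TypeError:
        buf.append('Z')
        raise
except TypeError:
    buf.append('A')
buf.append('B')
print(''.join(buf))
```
ZAB

raise without argument re-raises current exception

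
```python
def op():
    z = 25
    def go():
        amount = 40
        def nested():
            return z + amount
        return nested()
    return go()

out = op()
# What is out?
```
65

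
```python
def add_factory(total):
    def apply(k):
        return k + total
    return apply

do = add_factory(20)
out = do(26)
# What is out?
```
46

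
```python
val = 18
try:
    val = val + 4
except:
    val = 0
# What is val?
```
22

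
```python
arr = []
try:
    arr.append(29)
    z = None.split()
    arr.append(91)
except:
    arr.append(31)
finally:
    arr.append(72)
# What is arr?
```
[29, 31, 72]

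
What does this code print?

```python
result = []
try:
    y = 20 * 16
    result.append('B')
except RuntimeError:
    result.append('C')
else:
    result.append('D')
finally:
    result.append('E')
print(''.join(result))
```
BDE

else runs before finally when no exception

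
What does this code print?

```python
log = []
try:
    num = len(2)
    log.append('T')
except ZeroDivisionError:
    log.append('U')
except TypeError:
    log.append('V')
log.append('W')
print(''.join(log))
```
VW

TypeError is caught by its specific handler, not ZeroDivisionError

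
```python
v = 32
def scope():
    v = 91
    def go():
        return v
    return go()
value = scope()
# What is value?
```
91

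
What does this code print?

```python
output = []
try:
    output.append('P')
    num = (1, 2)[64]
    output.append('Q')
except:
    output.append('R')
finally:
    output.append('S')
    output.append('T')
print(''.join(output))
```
PRST

Code before exception runs, then except, then all of finally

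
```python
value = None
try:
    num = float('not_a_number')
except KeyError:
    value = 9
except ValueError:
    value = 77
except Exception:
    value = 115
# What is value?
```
77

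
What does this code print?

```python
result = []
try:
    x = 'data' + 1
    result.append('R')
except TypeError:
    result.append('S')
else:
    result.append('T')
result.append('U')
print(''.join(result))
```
SU

else block skipped when exception is caught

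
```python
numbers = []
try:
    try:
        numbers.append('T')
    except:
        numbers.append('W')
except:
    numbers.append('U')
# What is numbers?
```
['T']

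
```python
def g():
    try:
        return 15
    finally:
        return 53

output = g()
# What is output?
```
53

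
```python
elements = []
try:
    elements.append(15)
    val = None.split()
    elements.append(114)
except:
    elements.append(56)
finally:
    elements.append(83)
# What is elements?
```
[15, 56, 83]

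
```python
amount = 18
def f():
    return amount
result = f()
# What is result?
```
18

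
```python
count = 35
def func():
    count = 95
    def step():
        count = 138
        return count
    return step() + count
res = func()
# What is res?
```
233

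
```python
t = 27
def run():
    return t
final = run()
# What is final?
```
27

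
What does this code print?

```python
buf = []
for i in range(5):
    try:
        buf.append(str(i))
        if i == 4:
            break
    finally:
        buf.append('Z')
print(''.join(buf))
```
0Z1Z2Z3Z4Z

finally runs even when breaking out of loop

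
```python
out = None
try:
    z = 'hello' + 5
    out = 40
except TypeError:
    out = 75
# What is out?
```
75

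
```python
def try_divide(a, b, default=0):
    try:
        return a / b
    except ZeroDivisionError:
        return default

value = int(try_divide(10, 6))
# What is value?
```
1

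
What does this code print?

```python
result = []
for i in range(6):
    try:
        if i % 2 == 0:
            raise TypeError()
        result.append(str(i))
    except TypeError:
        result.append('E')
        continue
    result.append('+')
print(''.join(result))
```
E1+E3+E5+

continue in except skips rest of loop body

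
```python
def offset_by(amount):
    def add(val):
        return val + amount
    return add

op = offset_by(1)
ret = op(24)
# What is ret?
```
25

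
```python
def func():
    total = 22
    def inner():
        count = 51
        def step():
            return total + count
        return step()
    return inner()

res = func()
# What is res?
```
73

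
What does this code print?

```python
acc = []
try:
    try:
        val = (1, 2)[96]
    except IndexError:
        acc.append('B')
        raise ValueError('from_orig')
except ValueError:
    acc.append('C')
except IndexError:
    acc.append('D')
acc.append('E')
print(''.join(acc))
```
BCE

ValueError raised and caught, original IndexError not re-raised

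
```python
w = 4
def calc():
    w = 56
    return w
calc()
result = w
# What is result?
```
4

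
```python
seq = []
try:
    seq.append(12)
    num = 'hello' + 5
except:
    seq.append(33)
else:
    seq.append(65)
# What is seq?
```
[12, 33]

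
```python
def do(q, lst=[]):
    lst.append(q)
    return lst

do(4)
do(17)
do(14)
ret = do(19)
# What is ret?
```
[4, 17, 14, 19]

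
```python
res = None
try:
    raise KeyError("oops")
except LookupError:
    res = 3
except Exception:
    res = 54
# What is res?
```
3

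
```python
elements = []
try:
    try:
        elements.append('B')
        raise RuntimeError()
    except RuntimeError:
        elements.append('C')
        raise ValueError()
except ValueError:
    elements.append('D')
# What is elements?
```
['B', 'C', 'D']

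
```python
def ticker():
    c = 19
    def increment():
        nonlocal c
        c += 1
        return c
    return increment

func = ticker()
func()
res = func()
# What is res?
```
21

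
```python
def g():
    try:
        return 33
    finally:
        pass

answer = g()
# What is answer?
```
33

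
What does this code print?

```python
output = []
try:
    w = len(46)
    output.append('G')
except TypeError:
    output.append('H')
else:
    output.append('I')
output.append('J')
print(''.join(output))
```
HJ

else block skipped when exception is caught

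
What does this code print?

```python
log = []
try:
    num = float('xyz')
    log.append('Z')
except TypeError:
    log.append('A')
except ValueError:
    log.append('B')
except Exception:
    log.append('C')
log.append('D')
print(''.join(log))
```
BD

ValueError matches before generic Exception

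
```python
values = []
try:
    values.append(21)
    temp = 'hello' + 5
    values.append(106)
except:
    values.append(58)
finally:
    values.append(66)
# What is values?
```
[21, 58, 66]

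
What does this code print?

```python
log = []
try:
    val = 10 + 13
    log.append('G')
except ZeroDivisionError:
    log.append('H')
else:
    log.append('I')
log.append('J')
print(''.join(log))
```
GIJ

else block runs when no exception occurs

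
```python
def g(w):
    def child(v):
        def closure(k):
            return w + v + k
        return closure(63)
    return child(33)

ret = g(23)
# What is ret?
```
119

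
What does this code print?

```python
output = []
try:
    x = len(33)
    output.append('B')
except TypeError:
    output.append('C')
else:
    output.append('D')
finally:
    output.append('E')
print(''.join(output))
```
CE

Exception: except runs, else skipped, finally runs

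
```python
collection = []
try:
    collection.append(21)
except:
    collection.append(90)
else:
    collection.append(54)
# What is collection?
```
[21, 54]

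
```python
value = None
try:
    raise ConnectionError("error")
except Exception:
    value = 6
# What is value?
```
6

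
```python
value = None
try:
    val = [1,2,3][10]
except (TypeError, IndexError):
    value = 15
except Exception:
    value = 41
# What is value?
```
15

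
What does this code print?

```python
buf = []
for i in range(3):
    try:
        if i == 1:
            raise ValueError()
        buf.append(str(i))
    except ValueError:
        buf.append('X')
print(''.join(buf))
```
0X2

Exception on i=1 caught, loop continues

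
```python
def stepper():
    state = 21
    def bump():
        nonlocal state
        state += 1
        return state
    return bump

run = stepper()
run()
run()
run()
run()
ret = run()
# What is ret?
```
26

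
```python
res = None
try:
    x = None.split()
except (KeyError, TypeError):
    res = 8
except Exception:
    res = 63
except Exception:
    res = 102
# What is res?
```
63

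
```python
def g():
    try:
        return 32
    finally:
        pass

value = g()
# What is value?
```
32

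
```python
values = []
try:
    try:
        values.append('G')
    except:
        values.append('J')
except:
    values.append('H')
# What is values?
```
['G']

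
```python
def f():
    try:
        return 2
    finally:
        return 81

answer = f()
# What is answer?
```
81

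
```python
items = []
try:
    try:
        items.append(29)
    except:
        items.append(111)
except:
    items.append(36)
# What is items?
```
[29]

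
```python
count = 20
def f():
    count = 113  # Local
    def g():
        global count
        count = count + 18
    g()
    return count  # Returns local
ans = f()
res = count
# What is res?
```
38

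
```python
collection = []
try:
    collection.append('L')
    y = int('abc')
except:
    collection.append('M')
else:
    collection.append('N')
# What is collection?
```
['L', 'M']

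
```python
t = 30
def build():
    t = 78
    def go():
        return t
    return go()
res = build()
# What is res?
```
78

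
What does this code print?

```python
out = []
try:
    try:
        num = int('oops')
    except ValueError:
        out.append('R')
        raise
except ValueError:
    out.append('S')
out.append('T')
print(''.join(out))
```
RST

raise without argument re-raises current exception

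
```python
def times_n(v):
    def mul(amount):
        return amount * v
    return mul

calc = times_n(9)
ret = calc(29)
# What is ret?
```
261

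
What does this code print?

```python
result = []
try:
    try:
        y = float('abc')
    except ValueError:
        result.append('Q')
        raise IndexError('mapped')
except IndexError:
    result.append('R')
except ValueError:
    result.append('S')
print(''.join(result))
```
QR

New IndexError raised, caught by outer IndexError handler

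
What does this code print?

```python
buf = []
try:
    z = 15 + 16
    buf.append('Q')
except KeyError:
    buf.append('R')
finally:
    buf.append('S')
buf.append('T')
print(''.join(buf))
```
QST

finally runs after normal execution too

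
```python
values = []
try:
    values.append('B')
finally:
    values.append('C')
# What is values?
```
['B', 'C']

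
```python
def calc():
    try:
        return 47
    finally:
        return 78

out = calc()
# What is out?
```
78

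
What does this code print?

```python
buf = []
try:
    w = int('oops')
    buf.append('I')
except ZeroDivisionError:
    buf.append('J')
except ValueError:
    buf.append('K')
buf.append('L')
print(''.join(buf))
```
KL

ValueError is caught by its specific handler, not ZeroDivisionError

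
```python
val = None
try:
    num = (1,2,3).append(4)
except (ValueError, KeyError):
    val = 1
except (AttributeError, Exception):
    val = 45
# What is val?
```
45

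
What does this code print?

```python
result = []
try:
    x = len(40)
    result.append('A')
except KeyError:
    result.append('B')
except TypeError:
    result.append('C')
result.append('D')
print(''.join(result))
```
CD

TypeError is caught by its specific handler, not KeyError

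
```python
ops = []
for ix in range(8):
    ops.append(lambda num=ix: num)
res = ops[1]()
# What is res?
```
1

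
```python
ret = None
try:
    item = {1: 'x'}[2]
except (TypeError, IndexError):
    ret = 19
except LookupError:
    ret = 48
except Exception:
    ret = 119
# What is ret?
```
48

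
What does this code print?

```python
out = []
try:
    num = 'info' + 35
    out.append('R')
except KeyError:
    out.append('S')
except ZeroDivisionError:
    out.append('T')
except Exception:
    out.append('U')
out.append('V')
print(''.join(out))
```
UV

TypeError not specifically caught, falls to Exception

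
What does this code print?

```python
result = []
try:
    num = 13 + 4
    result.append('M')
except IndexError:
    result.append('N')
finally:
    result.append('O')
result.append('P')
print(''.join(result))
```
MOP

finally runs after normal execution too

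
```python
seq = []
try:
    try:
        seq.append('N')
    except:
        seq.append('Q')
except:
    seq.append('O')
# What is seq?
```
['N']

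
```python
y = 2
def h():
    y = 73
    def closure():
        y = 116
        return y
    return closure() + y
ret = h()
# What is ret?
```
189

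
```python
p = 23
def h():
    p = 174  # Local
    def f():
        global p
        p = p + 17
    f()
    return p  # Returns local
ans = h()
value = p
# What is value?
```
40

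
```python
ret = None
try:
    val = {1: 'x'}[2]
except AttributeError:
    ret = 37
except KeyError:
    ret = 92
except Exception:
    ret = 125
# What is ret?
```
92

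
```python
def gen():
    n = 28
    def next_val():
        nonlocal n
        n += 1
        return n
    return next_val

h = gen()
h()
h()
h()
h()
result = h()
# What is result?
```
33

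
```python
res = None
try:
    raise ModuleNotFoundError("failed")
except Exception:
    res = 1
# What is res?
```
1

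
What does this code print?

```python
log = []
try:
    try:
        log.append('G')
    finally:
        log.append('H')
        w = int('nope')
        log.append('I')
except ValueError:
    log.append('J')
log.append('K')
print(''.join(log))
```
GHJK

Exception in inner finally caught by outer except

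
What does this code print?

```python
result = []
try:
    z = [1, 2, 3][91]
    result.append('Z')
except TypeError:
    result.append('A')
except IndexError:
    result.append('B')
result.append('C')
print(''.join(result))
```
BC

IndexError is caught by its specific handler, not TypeError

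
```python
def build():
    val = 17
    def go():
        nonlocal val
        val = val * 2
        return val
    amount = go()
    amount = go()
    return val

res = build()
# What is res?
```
68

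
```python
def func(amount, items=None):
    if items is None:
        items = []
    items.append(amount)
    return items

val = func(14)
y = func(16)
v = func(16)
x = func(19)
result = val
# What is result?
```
[14]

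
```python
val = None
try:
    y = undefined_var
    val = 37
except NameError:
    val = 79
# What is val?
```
79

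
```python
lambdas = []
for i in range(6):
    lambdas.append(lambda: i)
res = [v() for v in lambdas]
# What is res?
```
[5, 5, 5, 5, 5, 5]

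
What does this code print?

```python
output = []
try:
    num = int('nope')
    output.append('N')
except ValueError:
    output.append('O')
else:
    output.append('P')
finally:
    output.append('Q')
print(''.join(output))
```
OQ

Exception: except runs, else skipped, finally runs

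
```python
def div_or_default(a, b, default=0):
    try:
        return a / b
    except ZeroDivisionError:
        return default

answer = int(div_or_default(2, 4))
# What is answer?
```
0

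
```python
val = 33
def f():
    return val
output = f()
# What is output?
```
33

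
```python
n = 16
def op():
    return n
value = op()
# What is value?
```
16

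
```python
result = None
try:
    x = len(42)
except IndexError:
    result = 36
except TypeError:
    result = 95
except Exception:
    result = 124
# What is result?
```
95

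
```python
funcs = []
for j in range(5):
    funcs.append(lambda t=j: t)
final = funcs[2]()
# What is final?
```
2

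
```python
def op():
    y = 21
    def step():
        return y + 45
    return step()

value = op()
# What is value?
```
66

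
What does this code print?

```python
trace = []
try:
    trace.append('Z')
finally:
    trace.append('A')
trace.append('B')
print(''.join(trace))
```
ZAB

try/finally without except, no exception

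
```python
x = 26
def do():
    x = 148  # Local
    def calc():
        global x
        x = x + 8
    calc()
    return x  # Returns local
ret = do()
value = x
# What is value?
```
34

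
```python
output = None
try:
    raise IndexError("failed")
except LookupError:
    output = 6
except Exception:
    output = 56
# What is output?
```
6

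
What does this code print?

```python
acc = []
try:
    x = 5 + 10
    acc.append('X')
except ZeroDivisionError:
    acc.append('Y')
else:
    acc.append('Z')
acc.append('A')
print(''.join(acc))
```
XZA

else block runs when no exception occurs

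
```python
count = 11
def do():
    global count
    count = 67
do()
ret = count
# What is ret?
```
67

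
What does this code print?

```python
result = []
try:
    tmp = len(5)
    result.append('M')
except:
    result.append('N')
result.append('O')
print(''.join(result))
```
NO

Exception raised in try, caught by bare except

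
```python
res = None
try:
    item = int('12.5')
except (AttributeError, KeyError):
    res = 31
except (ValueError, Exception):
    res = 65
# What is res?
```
65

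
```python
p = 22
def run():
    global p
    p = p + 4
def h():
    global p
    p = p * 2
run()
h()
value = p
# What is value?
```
52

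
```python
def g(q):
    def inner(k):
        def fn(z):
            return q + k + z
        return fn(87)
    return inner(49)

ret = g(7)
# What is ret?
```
143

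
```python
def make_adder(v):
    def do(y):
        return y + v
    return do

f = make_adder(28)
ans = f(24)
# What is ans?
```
52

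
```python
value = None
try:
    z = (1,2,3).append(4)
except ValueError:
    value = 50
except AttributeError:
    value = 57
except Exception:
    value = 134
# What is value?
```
57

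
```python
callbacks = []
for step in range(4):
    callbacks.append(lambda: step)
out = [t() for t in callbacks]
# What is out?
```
[3, 3, 3, 3]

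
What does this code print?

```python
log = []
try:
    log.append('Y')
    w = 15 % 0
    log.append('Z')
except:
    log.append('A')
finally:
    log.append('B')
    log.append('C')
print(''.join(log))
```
YABC

Code before exception runs, then except, then all of finally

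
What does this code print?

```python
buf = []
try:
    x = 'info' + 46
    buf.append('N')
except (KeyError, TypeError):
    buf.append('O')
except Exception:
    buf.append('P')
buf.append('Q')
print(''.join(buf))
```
OQ

TypeError matches tuple containing it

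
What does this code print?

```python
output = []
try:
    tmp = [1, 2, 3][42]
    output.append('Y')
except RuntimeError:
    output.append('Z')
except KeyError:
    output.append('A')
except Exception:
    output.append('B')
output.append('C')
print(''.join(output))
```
BC

IndexError not specifically caught, falls to Exception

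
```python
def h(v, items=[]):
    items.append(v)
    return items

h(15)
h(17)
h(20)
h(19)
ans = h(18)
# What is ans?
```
[15, 17, 20, 19, 18]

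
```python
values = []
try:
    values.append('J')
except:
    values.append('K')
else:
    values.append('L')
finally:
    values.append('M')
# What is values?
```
['J', 'L', 'M']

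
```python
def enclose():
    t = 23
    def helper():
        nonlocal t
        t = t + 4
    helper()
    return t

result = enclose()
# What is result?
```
27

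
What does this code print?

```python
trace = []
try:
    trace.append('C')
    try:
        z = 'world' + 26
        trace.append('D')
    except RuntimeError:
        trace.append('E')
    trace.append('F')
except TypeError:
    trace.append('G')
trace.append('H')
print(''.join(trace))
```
CGH

Inner handler doesn't match, propagates to outer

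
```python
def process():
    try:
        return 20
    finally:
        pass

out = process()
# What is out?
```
20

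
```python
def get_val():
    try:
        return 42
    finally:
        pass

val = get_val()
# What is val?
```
42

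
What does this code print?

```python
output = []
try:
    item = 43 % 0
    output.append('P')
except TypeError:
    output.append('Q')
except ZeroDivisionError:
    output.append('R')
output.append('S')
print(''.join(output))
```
RS

ZeroDivisionError is caught by its specific handler, not TypeError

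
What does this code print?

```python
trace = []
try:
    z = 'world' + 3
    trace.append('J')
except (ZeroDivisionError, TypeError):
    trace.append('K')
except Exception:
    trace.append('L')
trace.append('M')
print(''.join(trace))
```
KM

TypeError matches tuple containing it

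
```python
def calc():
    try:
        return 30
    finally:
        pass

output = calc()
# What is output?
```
30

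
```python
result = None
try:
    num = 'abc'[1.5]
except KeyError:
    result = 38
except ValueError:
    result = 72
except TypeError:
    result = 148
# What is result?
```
148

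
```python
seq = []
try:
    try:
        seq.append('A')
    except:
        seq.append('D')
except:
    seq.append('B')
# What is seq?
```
['A']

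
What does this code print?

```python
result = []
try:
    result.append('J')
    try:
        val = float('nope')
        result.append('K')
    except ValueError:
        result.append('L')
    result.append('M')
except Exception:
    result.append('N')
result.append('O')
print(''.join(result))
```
JLMO

Inner exception caught by inner handler, outer continues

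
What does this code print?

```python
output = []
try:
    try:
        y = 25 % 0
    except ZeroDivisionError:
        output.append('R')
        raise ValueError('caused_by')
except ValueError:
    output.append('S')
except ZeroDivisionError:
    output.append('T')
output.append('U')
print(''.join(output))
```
RSU

ValueError raised and caught, original ZeroDivisionError not re-raised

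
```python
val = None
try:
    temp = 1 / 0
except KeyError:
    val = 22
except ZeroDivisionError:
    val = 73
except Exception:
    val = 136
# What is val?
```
73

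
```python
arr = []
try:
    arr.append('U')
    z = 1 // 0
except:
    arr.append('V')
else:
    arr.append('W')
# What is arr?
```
['U', 'V']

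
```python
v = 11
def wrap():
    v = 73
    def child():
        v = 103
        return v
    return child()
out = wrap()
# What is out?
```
103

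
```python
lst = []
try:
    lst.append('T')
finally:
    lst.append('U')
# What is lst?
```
['T', 'U']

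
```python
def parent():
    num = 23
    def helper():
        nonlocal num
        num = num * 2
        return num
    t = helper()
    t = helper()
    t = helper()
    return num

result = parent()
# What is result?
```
184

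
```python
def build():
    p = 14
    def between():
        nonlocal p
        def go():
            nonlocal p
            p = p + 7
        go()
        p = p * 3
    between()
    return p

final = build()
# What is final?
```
63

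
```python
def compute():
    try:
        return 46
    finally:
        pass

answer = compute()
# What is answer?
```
46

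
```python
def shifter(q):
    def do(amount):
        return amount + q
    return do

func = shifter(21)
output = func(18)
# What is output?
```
39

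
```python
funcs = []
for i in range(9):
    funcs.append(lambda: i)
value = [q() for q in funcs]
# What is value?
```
[8, 8, 8, 8, 8, 8, 8, 8, 8]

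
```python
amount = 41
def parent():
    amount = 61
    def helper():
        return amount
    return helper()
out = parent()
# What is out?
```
61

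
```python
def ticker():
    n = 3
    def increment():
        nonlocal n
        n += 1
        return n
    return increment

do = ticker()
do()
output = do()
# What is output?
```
5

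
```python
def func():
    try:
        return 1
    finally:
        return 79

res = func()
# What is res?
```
79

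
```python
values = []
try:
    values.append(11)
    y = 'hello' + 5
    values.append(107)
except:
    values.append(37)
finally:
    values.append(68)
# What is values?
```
[11, 37, 68]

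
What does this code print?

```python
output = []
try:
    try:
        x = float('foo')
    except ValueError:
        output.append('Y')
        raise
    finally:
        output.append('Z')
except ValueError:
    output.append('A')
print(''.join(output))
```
YZA

finally runs before re-raised exception propagates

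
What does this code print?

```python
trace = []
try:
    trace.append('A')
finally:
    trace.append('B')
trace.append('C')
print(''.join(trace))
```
ABC

try/finally without except, no exception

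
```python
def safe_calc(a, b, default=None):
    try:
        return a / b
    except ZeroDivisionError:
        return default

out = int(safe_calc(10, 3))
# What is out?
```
3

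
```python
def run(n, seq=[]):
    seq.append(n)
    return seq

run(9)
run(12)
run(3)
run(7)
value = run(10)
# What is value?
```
[9, 12, 3, 7, 10]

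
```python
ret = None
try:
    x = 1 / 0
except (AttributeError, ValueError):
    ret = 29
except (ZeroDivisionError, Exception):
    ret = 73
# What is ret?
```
73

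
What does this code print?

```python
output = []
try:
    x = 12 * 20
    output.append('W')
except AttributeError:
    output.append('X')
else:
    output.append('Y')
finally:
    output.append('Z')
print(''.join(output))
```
WYZ

else runs before finally when no exception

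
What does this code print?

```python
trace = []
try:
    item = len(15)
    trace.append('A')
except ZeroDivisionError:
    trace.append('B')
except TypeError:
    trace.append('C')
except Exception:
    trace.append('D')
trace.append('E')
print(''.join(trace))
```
CE

TypeError matches before generic Exception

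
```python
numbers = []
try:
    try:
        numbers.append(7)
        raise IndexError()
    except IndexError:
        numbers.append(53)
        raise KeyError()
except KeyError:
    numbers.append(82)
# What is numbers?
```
[7, 53, 82]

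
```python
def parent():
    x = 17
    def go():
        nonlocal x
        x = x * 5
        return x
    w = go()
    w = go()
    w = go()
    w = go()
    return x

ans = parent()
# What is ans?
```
10625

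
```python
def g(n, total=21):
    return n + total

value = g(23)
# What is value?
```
44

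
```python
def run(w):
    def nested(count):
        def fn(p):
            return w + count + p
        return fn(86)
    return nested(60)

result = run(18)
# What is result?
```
164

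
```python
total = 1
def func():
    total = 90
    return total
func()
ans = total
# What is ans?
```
1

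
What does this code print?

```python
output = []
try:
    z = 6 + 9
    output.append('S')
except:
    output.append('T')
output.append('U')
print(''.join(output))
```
SU

No exception, try block completes normally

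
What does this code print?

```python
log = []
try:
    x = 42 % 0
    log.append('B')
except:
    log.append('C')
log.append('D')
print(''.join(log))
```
CD

Exception raised in try, caught by bare except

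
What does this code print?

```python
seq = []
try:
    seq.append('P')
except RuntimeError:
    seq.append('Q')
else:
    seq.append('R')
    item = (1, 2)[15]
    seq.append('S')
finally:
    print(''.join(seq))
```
PR

Try succeeds, else appends 'R', IndexError in else is uncaught, finally prints before exception propagates ('S' never appended)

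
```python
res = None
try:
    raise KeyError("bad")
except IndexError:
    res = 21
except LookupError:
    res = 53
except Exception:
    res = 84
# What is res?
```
53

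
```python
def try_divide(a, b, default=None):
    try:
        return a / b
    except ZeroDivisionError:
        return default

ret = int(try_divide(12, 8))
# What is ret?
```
1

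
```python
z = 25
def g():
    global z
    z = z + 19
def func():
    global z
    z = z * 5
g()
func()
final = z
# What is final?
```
220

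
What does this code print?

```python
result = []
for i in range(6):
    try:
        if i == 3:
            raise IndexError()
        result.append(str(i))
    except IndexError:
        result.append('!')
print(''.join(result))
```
012!45

Exception on i=3 caught, loop continues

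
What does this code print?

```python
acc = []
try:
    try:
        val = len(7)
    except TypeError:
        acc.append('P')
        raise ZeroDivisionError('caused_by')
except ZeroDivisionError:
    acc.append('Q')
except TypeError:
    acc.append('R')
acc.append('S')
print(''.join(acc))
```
PQS

ZeroDivisionError raised and caught, original TypeError not re-raised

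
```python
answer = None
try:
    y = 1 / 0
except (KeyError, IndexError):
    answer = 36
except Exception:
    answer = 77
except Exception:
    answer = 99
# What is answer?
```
77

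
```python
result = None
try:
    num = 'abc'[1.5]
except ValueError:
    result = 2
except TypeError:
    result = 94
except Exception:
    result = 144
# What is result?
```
94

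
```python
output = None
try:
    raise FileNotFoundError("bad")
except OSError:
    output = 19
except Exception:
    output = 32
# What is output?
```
19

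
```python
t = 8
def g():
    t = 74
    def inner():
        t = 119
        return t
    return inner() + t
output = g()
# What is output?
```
193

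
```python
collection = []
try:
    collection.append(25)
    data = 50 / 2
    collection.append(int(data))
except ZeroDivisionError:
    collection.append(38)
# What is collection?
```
[25, 25]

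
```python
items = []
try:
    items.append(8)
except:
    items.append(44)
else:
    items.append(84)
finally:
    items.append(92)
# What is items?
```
[8, 84, 92]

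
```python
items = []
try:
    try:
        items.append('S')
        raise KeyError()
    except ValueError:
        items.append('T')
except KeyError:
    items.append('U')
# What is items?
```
['S', 'U']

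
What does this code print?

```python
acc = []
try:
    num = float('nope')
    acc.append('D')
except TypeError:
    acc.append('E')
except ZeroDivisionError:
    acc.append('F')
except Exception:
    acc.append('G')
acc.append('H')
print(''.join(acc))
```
GH

ValueError not specifically caught, falls to Exception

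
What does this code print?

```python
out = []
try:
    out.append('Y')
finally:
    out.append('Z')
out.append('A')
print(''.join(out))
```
YZA

try/finally without except, no exception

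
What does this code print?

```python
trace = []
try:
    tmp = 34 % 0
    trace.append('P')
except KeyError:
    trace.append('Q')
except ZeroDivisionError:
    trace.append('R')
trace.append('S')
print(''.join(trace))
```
RS

ZeroDivisionError is caught by its specific handler, not KeyError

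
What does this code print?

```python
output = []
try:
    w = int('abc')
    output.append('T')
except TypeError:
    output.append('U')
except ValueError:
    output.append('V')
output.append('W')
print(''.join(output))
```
VW

ValueError is caught by its specific handler, not TypeError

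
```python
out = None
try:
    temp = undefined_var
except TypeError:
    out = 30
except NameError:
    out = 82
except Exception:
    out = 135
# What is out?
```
82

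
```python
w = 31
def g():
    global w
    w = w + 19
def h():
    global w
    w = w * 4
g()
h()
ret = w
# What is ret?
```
200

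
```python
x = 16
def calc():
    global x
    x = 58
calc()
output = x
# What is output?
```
58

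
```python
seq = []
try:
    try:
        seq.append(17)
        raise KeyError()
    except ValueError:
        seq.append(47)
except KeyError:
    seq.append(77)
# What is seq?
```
[17, 77]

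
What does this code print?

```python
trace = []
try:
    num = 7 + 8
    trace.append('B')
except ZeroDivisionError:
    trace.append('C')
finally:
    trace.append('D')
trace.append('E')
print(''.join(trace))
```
BDE

finally runs after normal execution too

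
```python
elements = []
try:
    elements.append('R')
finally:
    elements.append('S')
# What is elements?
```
['R', 'S']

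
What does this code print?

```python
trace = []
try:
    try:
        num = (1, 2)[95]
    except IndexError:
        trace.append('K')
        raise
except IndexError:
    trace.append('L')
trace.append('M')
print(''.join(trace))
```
KLM

raise without argument re-raises current exception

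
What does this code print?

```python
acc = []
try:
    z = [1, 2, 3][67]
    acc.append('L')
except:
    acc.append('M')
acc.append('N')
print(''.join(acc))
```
MN

Exception raised in try, caught by bare except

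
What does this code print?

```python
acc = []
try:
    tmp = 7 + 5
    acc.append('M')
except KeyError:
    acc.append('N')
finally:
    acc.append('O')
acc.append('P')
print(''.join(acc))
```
MOP

finally runs after normal execution too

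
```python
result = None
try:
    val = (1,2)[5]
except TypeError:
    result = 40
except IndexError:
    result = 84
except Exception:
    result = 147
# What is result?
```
84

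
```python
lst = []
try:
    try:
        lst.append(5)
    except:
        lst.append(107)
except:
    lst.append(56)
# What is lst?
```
[5]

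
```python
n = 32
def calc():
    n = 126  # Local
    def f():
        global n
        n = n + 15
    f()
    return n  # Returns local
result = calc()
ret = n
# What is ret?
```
47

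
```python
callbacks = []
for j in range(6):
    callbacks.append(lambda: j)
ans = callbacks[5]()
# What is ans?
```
5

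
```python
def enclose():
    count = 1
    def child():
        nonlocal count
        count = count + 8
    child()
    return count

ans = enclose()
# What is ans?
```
9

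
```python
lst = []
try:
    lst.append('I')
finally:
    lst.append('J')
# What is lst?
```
['I', 'J']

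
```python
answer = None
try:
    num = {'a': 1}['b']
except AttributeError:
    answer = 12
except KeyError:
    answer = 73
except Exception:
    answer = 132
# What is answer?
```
73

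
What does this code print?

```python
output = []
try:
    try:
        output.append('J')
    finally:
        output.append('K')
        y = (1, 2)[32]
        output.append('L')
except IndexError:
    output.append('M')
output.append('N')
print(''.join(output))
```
JKMN

Exception in inner finally caught by outer except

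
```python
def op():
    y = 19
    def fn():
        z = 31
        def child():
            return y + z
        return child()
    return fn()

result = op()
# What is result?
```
50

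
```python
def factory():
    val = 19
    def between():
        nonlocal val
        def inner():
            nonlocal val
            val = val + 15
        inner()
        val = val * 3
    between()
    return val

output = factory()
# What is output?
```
102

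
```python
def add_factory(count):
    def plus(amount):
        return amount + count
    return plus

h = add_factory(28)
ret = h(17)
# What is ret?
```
45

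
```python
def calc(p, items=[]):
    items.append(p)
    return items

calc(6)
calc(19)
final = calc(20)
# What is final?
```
[6, 19, 20]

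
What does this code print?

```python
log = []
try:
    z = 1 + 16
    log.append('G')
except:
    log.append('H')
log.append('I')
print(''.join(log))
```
GI

No exception, try block completes normally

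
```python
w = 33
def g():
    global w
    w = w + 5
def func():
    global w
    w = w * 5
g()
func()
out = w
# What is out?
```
190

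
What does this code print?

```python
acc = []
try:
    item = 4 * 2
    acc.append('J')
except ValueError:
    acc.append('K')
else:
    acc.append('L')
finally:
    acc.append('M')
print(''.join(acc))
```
JLM

else runs before finally when no exception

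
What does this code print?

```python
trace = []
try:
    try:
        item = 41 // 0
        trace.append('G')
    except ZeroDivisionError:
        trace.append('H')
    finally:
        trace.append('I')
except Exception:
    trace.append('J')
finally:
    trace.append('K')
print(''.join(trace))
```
HIK

Both finally blocks run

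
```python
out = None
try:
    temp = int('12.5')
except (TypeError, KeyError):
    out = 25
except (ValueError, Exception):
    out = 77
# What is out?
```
77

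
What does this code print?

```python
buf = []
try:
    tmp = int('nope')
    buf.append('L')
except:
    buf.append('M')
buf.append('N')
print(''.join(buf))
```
MN

Exception raised in try, caught by bare except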